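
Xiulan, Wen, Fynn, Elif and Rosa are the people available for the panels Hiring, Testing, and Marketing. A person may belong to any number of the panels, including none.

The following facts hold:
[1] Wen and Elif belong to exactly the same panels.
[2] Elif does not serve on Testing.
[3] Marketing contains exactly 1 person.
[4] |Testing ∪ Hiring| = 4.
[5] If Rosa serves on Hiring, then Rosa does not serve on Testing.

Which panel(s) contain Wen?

From (2): Elif ∉ Testing.
(1): Wen matches Elif: Wen ∉ Testing.
Suppose Wen ∉ Hiring: no assignment then satisfies all the clues, so Wen ∈ Hiring.

Wen: Hiring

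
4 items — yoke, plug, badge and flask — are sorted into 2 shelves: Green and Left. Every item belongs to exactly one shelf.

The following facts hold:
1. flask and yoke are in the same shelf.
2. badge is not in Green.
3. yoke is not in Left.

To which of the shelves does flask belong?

flask: Green

From (2): badge ∉ Green.
From (3): yoke ∉ Left.
(1): flask matches yoke: flask ∉ Left.
Only one shelf left: yoke ∈ Green.
Only one shelf left: badge ∈ Left.
Only one shelf left: flask ∈ Green.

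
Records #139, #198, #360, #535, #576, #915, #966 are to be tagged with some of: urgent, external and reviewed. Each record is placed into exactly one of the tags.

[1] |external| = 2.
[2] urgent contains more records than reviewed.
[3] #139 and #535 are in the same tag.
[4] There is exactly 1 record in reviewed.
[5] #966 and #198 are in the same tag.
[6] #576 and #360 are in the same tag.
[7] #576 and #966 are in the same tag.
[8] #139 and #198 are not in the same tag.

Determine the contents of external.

external = {#139, #535}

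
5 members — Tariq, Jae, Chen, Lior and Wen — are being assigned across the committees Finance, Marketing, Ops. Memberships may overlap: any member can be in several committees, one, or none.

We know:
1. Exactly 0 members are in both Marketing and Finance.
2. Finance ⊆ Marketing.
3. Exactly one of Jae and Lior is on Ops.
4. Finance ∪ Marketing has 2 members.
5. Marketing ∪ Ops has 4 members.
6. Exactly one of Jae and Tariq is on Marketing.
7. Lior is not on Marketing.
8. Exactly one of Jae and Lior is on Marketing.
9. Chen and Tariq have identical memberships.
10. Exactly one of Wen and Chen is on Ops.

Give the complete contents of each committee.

From (7): Lior ∉ Marketing.
(2) contrapositive: Lior ∉ Finance.
(8) (exactly one): Jae ∈ Marketing.
(6) (exactly one): Tariq ∉ Marketing.
(9): Chen matches Tariq: Chen ∉ Marketing.
(2) contrapositive: Tariq ∉ Finance.
(2) contrapositive: Chen ∉ Finance.
Suppose Tariq ∉ Ops: no assignment then satisfies all the clues, so Tariq ∈ Ops.

Finance = {}; Marketing = {Jae, Wen}; Ops = {Chen, Jae, Tariq}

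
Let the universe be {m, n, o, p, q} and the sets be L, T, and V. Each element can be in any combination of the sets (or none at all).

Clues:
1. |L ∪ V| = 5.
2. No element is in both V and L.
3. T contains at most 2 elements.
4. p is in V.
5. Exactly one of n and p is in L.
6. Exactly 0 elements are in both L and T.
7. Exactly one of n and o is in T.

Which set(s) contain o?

o: T, V

From (4): p ∈ V.
(2) (disjoint): p ∉ L.
(5) (exactly one): n ∈ L.
(2) (disjoint): n ∉ V.
Suppose o ∈ L: no assignment then satisfies all the clues, so o ∉ L.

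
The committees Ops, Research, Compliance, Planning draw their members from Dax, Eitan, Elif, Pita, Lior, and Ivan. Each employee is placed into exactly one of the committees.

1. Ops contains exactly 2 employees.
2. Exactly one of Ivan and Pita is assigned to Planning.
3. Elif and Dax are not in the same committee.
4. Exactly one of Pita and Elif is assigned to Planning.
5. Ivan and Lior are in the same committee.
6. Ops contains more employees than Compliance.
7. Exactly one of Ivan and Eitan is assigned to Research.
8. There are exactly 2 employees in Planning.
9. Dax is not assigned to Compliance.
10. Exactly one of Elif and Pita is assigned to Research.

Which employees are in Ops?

Ops = {Ivan, Lior}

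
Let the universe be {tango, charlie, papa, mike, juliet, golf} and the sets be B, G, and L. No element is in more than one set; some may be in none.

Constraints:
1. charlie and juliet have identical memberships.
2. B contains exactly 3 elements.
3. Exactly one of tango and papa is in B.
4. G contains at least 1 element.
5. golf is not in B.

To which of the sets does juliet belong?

juliet: B

From (5): golf ∉ B.
Suppose juliet ∉ B: no assignment then satisfies all the clues, so juliet ∈ B.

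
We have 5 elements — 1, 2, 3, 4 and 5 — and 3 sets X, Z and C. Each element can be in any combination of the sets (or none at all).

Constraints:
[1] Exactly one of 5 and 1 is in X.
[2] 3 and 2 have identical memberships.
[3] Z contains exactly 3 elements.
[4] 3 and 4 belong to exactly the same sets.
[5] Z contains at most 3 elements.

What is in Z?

Z = {2, 3, 4}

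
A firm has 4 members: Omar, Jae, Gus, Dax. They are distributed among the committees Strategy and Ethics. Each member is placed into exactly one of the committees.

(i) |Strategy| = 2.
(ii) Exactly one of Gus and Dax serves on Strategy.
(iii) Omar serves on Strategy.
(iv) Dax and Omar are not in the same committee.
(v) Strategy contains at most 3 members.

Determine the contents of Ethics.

Ethics = {Dax, Jae}

From (iii): Omar ∈ Strategy.
(iv): Dax ∉ Strategy.
Only one committee left: Dax ∈ Ethics.
(ii) (exactly one): Gus ∈ Strategy.
(i): Strategy already has 2, so the rest are out.
Only one committee left: Jae ∈ Ethics.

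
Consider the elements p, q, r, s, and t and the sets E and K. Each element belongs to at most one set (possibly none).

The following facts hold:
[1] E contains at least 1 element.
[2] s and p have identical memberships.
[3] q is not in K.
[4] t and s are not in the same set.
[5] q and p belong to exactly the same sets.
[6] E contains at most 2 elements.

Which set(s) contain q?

q: none

From (3): q ∉ K.
(5): p matches q: p ∉ K.
(2): s matches p: s ∉ K.
Suppose q ∈ E: no assignment then satisfies all the clues, so q ∉ E.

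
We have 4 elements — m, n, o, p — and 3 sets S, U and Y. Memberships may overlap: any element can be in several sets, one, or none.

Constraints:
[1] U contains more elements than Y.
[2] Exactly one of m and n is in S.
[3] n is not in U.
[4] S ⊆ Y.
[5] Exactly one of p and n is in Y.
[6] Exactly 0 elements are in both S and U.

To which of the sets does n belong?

n: S, Y

From (3): n ∉ U.
Suppose n ∉ S: no assignment then satisfies all the clues, so n ∈ S.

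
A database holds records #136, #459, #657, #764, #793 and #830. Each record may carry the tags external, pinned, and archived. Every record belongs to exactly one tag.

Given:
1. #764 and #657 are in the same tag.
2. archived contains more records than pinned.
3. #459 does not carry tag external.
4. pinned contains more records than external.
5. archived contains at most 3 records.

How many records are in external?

From (3): #459 ∉ external.
Suppose #657 ∈ external: no assignment then satisfies all the clues, so #657 ∉ external.

1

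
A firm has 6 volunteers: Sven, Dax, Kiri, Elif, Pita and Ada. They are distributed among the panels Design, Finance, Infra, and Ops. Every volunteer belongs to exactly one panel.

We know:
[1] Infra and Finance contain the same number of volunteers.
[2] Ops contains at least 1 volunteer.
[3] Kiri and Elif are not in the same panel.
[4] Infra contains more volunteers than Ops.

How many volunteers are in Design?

1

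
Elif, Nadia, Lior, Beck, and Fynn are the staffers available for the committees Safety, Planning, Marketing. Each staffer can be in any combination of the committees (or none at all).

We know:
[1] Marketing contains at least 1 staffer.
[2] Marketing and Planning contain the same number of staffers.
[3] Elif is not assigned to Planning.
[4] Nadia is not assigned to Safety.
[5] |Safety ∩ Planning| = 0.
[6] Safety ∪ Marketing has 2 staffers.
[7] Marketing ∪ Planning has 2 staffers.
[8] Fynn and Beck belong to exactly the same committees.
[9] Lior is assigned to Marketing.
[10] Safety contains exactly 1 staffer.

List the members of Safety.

Safety = {Elif}

From (3): Elif ∉ Planning.
From (4): Nadia ∉ Safety.
From (9): Lior ∈ Marketing.
Suppose Elif ∉ Safety: no assignment then satisfies all the clues, so Elif ∈ Safety.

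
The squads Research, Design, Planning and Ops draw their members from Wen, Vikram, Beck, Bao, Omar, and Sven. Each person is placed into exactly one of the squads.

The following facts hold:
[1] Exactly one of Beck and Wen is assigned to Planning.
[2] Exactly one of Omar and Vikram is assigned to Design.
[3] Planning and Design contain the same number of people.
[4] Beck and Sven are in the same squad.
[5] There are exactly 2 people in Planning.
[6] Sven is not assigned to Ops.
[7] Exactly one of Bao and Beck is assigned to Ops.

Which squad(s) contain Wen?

Wen: Design

From (6): Sven ∉ Ops.
(4): Beck matches Sven: Beck ∉ Ops.
(7) (exactly one): Bao ∈ Ops.
Suppose Wen ∈ Research: no assignment then satisfies all the clues, so Wen ∉ Research.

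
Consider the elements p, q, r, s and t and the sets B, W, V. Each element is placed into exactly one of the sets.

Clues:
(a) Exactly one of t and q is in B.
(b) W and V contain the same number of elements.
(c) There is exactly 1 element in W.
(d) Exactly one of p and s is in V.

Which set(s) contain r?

r: B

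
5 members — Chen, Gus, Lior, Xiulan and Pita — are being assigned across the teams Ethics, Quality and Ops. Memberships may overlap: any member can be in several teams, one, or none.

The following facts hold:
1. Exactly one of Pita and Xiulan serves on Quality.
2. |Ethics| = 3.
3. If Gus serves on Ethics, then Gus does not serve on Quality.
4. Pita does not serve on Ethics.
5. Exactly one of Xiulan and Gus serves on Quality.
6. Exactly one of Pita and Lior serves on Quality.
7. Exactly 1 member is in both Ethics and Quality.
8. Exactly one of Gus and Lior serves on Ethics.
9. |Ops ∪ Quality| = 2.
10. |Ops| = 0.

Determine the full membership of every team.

From (4): Pita ∉ Ethics.
(10): Ops already has 0, so the rest are out.
Suppose Chen ∉ Ethics: no assignment then satisfies all the clues, so Chen ∈ Ethics.

Ethics = {Chen, Gus, Xiulan}; Quality = {Lior, Xiulan}; Ops = {}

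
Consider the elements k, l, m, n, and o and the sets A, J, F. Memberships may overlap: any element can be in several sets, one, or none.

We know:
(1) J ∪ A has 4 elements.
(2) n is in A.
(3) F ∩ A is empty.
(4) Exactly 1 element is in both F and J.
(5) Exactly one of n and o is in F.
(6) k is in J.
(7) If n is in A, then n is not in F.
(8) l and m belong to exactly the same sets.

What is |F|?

2

From (2): n ∈ A.
From (6): k ∈ J.
(3) (disjoint): n ∉ F.
(5) (exactly one): o ∈ F.
(3) (disjoint): o ∉ A.
Suppose k ∈ A: no assignment then satisfies all the clues, so k ∉ A.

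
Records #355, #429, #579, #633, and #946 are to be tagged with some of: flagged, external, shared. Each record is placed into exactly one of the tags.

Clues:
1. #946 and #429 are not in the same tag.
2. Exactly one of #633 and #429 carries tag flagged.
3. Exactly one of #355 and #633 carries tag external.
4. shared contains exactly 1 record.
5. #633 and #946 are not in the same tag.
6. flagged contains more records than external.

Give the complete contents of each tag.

flagged = {#355, #429, #579}; external = {#633}; shared = {#946}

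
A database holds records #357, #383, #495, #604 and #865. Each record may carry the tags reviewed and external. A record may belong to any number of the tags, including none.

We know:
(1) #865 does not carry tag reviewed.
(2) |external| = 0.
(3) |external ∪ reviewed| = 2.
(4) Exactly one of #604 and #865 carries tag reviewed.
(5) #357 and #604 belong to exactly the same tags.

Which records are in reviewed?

reviewed = {#357, #604}

From (1): #865 ∉ reviewed.
(2): external already has 0, so the rest are out.
(4) (exactly one): #604 ∈ reviewed.
(5): #357 matches #604: #357 ∈ reviewed.
Suppose #383 ∈ reviewed: no assignment then satisfies all the clues, so #383 ∉ reviewed.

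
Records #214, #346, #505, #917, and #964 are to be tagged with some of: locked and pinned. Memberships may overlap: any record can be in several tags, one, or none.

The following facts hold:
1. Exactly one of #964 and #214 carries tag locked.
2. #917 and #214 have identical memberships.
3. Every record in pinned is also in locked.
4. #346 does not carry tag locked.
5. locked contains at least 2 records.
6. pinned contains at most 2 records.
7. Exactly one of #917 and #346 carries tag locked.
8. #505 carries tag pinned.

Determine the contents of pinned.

pinned = {#505}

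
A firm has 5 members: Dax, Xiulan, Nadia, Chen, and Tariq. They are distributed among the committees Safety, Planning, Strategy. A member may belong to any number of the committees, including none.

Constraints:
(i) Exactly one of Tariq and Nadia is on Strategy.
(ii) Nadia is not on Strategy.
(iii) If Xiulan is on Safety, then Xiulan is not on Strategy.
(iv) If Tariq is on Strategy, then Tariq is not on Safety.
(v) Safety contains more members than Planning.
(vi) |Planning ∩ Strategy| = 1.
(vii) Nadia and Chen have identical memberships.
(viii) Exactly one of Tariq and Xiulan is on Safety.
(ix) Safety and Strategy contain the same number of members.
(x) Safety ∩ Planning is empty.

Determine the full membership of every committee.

Safety = {Dax, Xiulan}; Planning = {Tariq}; Strategy = {Dax, Tariq}

From (ii): Nadia ∉ Strategy.
(i) (exactly one): Tariq ∈ Strategy.
(iv): Tariq ∉ Safety.
(vii): Chen matches Nadia: Chen ∉ Strategy.
(viii) (exactly one): Xiulan ∈ Safety.
(x) (disjoint): Xiulan ∉ Planning.
(iii): Xiulan ∉ Strategy.
Suppose Dax ∉ Safety: no assignment then satisfies all the clues, so Dax ∈ Safety.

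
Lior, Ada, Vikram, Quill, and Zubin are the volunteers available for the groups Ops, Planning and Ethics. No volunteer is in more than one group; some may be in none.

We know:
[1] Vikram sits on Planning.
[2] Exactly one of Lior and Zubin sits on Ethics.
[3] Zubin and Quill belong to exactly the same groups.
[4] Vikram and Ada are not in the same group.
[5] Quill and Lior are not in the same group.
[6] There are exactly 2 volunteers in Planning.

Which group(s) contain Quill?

Quill: Ethics

From (1): Vikram ∈ Planning.
(4): Ada ∉ Planning.
Suppose Quill ∈ Ops: no assignment then satisfies all the clues, so Quill ∉ Ops.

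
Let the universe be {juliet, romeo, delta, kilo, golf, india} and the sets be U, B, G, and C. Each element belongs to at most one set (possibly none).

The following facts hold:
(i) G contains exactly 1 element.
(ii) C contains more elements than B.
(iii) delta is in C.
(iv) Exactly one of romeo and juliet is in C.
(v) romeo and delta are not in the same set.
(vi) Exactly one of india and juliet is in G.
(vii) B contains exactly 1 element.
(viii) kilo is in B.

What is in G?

From (iii): delta ∈ C.
From (viii): kilo ∈ B.
(v): romeo ∉ C.
(vii): B already has 1, so the rest are out.
(iv) (exactly one): juliet ∈ C.
(vi) (exactly one): india ∈ G.
(i): G already has 1, so the rest are out.

G = {india}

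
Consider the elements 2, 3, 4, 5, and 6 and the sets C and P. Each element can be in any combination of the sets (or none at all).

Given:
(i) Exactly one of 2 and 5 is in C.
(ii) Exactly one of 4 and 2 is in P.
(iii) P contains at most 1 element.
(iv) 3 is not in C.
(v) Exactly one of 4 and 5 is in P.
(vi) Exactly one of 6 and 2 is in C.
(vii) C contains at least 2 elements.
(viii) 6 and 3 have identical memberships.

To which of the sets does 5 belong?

From (iv): 3 ∉ C.
(viii): 6 matches 3: 6 ∉ C.
(vi) (exactly one): 2 ∈ C.
(i) (exactly one): 5 ∉ C.
(vii): only 2 candidates remain for C, so all are in.
Suppose 5 ∈ P: no assignment then satisfies all the clues, so 5 ∉ P.

5: none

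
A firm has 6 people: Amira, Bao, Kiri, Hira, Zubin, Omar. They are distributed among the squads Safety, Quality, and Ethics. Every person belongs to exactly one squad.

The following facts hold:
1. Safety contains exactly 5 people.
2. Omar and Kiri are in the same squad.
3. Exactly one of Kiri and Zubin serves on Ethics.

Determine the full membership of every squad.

Safety = {Amira, Bao, Hira, Kiri, Omar}; Quality = {}; Ethics = {Zubin}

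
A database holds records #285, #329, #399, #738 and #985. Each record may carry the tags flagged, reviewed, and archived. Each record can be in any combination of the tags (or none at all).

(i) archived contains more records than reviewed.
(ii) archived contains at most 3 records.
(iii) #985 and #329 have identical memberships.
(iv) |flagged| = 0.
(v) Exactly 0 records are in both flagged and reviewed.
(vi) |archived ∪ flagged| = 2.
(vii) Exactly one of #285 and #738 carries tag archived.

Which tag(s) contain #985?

#985: none

(iv): flagged already has 0, so the rest are out.
Suppose #985 ∈ reviewed: no assignment then satisfies all the clues, so #985 ∉ reviewed.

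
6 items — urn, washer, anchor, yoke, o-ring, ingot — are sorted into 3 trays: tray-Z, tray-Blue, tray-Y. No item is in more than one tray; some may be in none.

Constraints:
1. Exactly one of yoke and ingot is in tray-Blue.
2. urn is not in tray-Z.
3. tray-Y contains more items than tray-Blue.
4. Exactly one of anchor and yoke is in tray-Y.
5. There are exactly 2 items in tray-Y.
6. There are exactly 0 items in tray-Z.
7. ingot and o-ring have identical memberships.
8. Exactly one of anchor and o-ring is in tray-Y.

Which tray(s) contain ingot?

From (2): urn ∉ tray-Z.
(6): tray-Z already has 0, so the rest are out.
Suppose ingot ∈ tray-Blue: no assignment then satisfies all the clues, so ingot ∉ tray-Blue.

ingot: none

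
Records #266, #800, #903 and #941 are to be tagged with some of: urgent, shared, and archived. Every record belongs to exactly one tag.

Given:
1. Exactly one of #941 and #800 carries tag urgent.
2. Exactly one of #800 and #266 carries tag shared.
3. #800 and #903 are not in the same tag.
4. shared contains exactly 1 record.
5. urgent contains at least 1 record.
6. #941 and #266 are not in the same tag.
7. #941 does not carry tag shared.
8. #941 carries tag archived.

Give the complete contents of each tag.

From (7): #941 ∉ shared.
From (8): #941 ∈ archived.
(1) (exactly one): #800 ∈ urgent.
(2) (exactly one): #266 ∈ shared.
(3): #903 ∉ urgent.
(4): shared already has 1, so the rest are out.
Only one tag left: #903 ∈ archived.

urgent = {#800}; shared = {#266}; archived = {#903, #941}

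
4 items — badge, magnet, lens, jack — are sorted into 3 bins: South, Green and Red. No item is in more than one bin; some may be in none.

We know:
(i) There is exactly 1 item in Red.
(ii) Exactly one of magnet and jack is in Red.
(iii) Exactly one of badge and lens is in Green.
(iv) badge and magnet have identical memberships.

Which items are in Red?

Red = {jack}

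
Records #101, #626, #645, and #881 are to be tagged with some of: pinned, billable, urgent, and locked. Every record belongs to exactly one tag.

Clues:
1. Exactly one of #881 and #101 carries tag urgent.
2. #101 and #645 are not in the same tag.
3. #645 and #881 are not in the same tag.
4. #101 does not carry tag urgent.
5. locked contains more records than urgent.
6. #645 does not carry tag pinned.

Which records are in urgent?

urgent = {#881}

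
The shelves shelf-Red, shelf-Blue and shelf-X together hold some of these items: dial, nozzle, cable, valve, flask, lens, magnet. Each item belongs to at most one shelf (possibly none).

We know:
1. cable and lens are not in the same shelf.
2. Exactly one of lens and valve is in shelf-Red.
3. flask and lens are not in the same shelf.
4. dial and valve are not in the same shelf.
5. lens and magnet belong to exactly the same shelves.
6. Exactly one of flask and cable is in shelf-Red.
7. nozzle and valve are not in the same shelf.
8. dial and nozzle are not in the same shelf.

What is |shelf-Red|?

2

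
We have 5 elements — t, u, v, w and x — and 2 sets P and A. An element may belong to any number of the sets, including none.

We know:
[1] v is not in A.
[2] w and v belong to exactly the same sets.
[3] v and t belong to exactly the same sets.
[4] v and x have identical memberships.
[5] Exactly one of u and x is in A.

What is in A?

From (1): v ∉ A.
(2): w matches v: w ∉ A.
(3): t matches v: t ∉ A.
(4): x matches v: x ∉ A.
(5) (exactly one): u ∈ A.

A = {u}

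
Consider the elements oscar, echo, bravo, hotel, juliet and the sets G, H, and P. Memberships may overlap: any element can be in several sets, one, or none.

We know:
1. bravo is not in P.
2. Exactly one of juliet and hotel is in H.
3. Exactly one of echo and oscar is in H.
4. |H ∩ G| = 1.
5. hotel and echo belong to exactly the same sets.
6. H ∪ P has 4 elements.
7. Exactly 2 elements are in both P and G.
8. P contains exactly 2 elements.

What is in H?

H = {juliet, oscar}

From (1): bravo ∉ P.
Suppose oscar ∉ H: no assignment then satisfies all the clues, so oscar ∈ H.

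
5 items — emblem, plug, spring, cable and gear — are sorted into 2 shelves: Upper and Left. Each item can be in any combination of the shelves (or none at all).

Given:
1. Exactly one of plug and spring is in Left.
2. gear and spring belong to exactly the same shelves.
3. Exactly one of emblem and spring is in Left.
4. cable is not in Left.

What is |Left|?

2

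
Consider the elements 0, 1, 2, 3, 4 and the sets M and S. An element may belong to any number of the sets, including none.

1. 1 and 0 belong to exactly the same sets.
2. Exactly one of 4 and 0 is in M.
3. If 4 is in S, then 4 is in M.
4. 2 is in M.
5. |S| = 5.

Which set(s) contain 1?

From (4): 2 ∈ M.
(5): only 5 candidates remain for S, so all are in.
(3): 4 ∈ M.
(2) (exactly one): 0 ∉ M.
(1): 1 matches 0: 1 ∉ M.

1: S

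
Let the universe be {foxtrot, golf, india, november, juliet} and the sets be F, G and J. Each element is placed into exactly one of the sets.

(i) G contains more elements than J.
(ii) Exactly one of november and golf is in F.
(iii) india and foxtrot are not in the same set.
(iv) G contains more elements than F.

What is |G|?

3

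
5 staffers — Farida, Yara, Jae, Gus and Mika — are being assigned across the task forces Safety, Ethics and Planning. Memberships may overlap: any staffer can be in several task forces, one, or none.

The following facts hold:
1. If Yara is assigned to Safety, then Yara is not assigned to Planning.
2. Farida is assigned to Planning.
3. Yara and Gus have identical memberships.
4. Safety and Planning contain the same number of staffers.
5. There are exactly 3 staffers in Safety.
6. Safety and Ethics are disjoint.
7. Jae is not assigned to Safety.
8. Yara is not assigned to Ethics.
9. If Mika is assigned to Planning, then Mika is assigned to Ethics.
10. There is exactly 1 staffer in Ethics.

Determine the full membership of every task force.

From (2): Farida ∈ Planning.
From (7): Jae ∉ Safety.
From (8): Yara ∉ Ethics.
(3): Gus matches Yara: Gus ∉ Ethics.
Suppose Farida ∉ Safety: no assignment then satisfies all the clues, so Farida ∈ Safety.

Safety = {Farida, Gus, Yara}; Ethics = {Mika}; Planning = {Farida, Jae, Mika}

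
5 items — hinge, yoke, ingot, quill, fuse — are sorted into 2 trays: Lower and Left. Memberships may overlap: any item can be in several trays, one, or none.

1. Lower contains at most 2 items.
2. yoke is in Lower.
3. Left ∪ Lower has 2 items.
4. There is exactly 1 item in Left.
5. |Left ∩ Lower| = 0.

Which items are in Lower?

Lower = {yoke}

From (2): yoke ∈ Lower.
Suppose hinge ∈ Lower: no assignment then satisfies all the clues, so hinge ∉ Lower.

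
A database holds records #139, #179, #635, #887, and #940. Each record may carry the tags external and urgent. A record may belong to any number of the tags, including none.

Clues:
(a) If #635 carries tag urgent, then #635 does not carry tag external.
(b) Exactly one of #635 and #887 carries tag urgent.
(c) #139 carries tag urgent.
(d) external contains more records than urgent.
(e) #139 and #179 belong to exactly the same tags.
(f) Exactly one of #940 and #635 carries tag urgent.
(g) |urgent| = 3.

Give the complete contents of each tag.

external = {#139, #179, #887, #940}; urgent = {#139, #179, #635}

From (c): #139 ∈ urgent.
(e): #179 matches #139: #179 ∈ urgent.
Suppose #139 ∉ external: no assignment then satisfies all the clues, so #139 ∈ external.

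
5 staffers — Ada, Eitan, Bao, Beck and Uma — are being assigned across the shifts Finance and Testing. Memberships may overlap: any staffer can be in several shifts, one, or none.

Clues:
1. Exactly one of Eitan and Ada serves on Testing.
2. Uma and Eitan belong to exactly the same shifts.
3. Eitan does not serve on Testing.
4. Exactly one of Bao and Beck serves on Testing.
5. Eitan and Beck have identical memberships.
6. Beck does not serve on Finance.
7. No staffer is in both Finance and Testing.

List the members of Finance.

From (3): Eitan ∉ Testing.
From (6): Beck ∉ Finance.
(1) (exactly one): Ada ∈ Testing.
(2): Uma matches Eitan: Uma ∉ Testing.
(5): Eitan matches Beck: Eitan ∉ Finance.
(5): Beck matches Eitan: Beck ∉ Testing.
(7) (disjoint): Ada ∉ Finance.
(2): Uma matches Eitan: Uma ∉ Finance.
(4) (exactly one): Bao ∈ Testing.
(7) (disjoint): Bao ∉ Finance.

Finance = {}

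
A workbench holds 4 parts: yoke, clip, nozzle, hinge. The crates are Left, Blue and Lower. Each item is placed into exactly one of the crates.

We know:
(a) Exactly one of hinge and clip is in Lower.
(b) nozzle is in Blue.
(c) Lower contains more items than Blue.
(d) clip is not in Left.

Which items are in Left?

Left = {hinge}

From (b): nozzle ∈ Blue.
From (d): clip ∉ Left.
Suppose yoke ∈ Left: no assignment then satisfies all the clues, so yoke ∉ Left.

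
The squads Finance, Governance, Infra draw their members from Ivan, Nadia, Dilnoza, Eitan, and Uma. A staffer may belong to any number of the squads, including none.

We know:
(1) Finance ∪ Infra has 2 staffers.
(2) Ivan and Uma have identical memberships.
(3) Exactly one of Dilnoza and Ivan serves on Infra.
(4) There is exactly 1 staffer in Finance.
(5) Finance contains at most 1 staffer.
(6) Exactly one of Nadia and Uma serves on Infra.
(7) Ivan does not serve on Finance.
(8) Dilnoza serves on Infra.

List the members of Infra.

From (7): Ivan ∉ Finance.
From (8): Dilnoza ∈ Infra.
(2): Uma matches Ivan: Uma ∉ Finance.
(3) (exactly one): Ivan ∉ Infra.
(2): Uma matches Ivan: Uma ∉ Infra.
(6) (exactly one): Nadia ∈ Infra.
Suppose Eitan ∈ Infra: no assignment then satisfies all the clues, so Eitan ∉ Infra.

Infra = {Dilnoza, Nadia}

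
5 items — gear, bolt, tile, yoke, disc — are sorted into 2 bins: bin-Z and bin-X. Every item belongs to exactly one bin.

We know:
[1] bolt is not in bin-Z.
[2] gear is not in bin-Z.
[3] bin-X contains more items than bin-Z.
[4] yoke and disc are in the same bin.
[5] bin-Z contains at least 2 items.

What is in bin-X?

bin-X = {bolt, gear, tile}

From (1): bolt ∉ bin-Z.
From (2): gear ∉ bin-Z.
Only one bin left: gear ∈ bin-X.
Only one bin left: bolt ∈ bin-X.
Suppose tile ∉ bin-X: no assignment then satisfies all the clues, so tile ∈ bin-X.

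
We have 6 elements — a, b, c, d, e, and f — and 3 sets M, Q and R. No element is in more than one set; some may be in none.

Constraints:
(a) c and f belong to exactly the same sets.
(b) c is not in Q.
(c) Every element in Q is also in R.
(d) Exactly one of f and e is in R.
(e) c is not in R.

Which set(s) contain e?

From (b): c ∉ Q.
From (e): c ∉ R.
(a): f matches c: f ∉ Q.
(a): f matches c: f ∉ R.
(d) (exactly one): e ∈ R.

e: R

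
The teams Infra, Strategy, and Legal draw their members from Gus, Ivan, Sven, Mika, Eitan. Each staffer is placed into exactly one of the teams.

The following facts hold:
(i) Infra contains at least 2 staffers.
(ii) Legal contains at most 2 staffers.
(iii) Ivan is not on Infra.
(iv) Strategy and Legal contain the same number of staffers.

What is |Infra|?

3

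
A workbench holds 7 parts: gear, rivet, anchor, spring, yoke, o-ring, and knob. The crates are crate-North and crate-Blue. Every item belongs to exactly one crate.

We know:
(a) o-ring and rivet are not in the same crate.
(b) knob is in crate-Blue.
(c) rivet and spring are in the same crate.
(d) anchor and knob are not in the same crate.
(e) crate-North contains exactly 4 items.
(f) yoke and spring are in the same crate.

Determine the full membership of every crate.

crate-North = {anchor, rivet, spring, yoke}; crate-Blue = {gear, knob, o-ring}

From (b): knob ∈ crate-Blue.
(d): anchor ∉ crate-Blue.
Only one crate left: anchor ∈ crate-North.
Suppose gear ∈ crate-North: no assignment then satisfies all the clues, so gear ∉ crate-North.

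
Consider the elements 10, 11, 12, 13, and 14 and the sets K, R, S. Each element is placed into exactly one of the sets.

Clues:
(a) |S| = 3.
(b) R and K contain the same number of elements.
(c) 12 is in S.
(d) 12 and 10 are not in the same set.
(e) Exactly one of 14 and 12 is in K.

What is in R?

R = {10}

From (c): 12 ∈ S.
(d): 10 ∉ S.
(e) (exactly one): 14 ∈ K.
(a): only 3 candidates remain for S, so all are in.
Suppose 10 ∉ R: no assignment then satisfies all the clues, so 10 ∈ R.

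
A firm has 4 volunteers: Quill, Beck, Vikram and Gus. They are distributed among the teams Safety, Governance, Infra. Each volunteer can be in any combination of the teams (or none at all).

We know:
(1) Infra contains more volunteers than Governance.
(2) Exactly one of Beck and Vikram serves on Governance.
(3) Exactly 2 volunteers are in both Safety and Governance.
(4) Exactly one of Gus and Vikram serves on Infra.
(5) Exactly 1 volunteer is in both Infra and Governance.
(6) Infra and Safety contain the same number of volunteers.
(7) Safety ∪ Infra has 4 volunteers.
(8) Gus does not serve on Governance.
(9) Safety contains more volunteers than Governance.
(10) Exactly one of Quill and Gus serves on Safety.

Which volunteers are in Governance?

Governance = {Quill, Vikram}

From (8): Gus ∉ Governance.
Suppose Quill ∉ Governance: no assignment then satisfies all the clues, so Quill ∈ Governance.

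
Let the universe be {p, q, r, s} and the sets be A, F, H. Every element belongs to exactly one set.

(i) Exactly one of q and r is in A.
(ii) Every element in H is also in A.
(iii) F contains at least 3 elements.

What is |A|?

1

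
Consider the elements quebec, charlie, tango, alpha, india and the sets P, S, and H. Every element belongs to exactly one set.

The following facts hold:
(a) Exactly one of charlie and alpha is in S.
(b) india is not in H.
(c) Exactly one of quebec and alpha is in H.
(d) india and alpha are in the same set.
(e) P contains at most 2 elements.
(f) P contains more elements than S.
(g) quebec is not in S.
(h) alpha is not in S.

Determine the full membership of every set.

P = {alpha, india}; S = {charlie}; H = {quebec, tango}

From (b): india ∉ H.
From (g): quebec ∉ S.
From (h): alpha ∉ S.
(a) (exactly one): charlie ∈ S.
(d): india matches alpha: india ∉ S.
(d): alpha matches india: alpha ∉ H.
Only one set left: alpha ∈ P.
Only one set left: india ∈ P.
(c) (exactly one): quebec ∈ H.
(e): P already has 2, so the rest are out.
Suppose tango ∈ S: no assignment then satisfies all the clues, so tango ∉ S.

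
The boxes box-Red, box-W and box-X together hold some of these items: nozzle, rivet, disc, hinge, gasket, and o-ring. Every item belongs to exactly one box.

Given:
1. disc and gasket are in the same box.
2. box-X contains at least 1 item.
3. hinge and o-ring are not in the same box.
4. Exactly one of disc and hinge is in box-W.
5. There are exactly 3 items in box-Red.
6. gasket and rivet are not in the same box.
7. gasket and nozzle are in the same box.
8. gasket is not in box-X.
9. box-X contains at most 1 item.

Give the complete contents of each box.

box-Red = {disc, gasket, nozzle}; box-W = {hinge, rivet}; box-X = {o-ring}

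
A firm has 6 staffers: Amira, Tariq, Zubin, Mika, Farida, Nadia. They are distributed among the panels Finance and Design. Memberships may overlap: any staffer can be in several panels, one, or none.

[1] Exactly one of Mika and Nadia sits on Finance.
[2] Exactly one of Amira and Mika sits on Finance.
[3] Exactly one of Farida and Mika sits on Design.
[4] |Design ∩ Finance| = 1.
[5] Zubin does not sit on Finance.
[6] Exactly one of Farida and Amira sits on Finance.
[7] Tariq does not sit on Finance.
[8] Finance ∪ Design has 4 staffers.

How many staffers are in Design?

3

From (5): Zubin ∉ Finance.
From (7): Tariq ∉ Finance.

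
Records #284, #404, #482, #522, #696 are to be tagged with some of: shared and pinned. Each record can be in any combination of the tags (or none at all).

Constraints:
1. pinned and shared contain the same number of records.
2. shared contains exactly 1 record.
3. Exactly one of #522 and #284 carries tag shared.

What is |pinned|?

1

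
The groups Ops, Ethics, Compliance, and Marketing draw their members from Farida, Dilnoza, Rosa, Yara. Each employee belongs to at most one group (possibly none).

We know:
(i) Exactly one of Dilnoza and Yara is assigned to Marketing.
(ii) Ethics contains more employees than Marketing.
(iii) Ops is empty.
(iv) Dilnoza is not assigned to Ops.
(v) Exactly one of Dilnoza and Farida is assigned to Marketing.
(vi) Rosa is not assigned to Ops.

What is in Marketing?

From (iv): Dilnoza ∉ Ops.
From (vi): Rosa ∉ Ops.
(iii): Ops already has 0, so the rest are out.
Suppose Farida ∈ Marketing: no assignment then satisfies all the clues, so Farida ∉ Marketing.

Marketing = {Dilnoza}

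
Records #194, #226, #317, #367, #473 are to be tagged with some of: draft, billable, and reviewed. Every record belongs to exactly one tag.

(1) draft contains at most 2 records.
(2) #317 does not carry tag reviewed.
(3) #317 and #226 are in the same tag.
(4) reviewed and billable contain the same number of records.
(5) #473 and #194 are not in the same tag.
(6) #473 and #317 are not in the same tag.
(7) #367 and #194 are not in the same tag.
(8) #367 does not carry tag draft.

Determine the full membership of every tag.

draft = {#194}; billable = {#226, #317}; reviewed = {#367, #473}

From (2): #317 ∉ reviewed.
From (8): #367 ∉ draft.
(3): #226 matches #317: #226 ∉ reviewed.
Suppose #194 ∉ draft: no assignment then satisfies all the clues, so #194 ∈ draft.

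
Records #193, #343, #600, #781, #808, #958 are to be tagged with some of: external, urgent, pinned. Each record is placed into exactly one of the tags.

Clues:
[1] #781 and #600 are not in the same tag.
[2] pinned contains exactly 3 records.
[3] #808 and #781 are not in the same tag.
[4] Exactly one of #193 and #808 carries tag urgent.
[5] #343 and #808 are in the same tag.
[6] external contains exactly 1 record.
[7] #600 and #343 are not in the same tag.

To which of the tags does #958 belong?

#958: pinned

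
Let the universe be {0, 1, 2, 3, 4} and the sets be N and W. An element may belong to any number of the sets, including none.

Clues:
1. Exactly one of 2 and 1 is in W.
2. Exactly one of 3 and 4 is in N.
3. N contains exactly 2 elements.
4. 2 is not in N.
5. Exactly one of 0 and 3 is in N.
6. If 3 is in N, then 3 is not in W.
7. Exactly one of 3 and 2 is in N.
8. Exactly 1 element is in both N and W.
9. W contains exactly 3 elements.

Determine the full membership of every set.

N = {1, 3}; W = {0, 1, 4}

From (4): 2 ∉ N.
(7) (exactly one): 3 ∈ N.
(2) (exactly one): 4 ∉ N.
(5) (exactly one): 0 ∉ N.
(6): 3 ∉ W.
(3): only 2 candidates remain for N, so all are in.
Suppose 0 ∉ W: no assignment then satisfies all the clues, so 0 ∈ W.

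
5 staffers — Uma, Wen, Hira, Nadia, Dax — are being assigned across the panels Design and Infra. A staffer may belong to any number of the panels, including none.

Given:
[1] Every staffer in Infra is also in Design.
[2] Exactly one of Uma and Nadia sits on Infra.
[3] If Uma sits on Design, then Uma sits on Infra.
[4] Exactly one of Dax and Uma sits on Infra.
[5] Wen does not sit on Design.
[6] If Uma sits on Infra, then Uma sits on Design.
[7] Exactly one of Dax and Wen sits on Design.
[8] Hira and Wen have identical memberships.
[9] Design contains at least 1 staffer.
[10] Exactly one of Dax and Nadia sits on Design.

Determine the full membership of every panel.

From (5): Wen ∉ Design.
(1) contrapositive: Wen ∉ Infra.
(7) (exactly one): Dax ∈ Design.
(8): Hira matches Wen: Hira ∉ Design.
(8): Hira matches Wen: Hira ∉ Infra.
(10) (exactly one): Nadia ∉ Design.
(1) contrapositive: Nadia ∉ Infra.
(2) (exactly one): Uma ∈ Infra.
(4) (exactly one): Dax ∉ Infra.
(6): Uma ∈ Design.

Design = {Dax, Uma}; Infra = {Uma}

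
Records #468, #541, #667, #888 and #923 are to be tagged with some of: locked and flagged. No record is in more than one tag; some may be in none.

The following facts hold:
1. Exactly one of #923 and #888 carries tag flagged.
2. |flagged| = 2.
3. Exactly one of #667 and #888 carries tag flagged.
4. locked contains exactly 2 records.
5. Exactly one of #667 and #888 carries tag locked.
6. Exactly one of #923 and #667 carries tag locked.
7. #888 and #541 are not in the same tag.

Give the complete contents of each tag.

locked = {#541, #667}; flagged = {#468, #888}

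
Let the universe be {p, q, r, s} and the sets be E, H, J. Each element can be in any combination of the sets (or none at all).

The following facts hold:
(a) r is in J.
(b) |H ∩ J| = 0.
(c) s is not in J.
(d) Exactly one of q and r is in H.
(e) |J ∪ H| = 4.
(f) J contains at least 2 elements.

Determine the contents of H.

H = {q, s}

From (a): r ∈ J.
From (c): s ∉ J.
Suppose p ∈ H: no assignment then satisfies all the clues, so p ∉ H.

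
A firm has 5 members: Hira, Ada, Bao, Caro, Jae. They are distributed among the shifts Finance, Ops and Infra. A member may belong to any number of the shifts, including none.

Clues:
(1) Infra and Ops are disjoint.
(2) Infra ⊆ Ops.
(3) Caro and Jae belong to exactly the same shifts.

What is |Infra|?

0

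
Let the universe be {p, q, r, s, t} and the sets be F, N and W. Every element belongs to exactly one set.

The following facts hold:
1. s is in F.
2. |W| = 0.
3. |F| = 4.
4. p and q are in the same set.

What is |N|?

1

From (1): s ∈ F.
(2): W already has 0, so the rest are out.
Suppose p ∉ F: no assignment then satisfies all the clues, so p ∈ F.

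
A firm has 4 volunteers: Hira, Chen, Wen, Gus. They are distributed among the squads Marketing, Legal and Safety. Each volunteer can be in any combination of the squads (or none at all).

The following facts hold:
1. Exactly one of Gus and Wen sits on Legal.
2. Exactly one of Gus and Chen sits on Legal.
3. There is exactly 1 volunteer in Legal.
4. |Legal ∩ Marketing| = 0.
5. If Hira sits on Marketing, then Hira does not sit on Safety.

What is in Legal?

Legal = {Gus}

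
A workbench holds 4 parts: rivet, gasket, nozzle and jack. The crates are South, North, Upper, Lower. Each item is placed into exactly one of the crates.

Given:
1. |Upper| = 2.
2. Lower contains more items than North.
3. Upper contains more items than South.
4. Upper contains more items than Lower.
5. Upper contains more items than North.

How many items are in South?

1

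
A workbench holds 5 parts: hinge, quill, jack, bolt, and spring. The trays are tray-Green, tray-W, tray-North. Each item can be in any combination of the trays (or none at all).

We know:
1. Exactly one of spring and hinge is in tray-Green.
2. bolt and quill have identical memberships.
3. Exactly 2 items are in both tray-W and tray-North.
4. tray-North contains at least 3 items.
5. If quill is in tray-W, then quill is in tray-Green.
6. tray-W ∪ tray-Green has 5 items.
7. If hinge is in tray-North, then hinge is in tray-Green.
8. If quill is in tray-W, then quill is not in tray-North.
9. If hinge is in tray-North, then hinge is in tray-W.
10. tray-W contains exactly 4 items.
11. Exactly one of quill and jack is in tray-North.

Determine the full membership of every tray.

tray-Green = {bolt, hinge, jack, quill}; tray-W = {bolt, hinge, quill, spring}; tray-North = {hinge, jack, spring}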